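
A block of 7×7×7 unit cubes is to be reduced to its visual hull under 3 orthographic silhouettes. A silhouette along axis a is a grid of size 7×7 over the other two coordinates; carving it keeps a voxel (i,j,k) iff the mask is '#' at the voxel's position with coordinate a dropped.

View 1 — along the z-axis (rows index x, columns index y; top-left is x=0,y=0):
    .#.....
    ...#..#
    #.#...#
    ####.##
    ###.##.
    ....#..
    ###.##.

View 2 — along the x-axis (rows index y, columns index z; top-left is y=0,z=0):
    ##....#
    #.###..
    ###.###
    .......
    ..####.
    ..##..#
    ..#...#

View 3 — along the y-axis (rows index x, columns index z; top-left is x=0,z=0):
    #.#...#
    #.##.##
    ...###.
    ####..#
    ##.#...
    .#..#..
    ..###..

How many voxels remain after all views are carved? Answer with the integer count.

voxel count = 40

full grid |V| = 343
  1. axis=2 (XY plane), |mask|=23  ⇒  voxels=161
  2. axis=0 (YZ plane), |mask|=22  ⇒  voxels=79
  3. axis=1 (XZ plane), |mask|=24  ⇒  voxels=40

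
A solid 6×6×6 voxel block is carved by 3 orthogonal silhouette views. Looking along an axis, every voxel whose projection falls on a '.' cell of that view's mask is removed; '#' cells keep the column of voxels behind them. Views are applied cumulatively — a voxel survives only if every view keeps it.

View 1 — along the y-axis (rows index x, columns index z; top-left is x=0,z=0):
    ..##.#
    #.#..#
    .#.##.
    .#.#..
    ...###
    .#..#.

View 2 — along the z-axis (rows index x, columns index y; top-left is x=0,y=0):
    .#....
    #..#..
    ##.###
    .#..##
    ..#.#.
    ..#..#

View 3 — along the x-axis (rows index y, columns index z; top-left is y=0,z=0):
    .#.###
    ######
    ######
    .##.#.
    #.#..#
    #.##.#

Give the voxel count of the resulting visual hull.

|visual hull| = 23

start: 6×6×6 = 216 voxels
after view 1 [y-axis, 16 of 36 cells solid] → remaining = 96
after view 2 [z-axis, 15 of 36 cells solid] → remaining = 40
after view 3 [x-axis, 26 of 36 cells solid] → remaining = 23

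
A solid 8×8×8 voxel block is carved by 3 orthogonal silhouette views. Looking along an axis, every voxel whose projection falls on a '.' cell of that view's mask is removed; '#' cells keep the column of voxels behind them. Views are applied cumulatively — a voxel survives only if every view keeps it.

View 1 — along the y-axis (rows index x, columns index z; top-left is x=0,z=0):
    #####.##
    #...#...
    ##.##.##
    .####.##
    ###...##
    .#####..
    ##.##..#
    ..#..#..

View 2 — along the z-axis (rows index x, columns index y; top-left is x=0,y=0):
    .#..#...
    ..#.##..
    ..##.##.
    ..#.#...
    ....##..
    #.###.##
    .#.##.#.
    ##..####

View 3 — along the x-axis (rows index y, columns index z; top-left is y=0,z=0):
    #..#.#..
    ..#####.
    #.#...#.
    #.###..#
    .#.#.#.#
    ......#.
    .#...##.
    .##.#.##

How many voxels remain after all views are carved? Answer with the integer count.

full grid |V| = 512
V1 y: intersect with XZ mask (38 set) -- 304 left
V2 z: intersect with XY mask (29 set) -- 128 left
V3 x: intersect with YZ mask (29 set) -- 55 left

|visual hull| = 55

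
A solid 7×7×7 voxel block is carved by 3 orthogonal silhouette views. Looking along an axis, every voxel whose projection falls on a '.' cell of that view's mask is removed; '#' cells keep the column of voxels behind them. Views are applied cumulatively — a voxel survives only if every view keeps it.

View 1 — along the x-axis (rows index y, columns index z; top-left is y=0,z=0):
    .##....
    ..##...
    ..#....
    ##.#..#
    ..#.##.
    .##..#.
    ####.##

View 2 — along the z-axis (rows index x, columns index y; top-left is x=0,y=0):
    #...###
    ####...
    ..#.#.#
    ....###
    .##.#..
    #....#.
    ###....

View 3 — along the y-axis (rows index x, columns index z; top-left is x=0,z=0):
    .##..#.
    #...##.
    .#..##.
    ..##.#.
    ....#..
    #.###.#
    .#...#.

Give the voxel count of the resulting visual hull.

voxel count = 26

initial block: 7^3 = 343
carve view 1 (along x, YZ-mask fill 21/49): 147 voxels remain
carve view 2 (along z, XY-mask fill 22/49): 61 voxels remain
carve view 3 (along y, XZ-mask fill 20/49): 26 voxels remain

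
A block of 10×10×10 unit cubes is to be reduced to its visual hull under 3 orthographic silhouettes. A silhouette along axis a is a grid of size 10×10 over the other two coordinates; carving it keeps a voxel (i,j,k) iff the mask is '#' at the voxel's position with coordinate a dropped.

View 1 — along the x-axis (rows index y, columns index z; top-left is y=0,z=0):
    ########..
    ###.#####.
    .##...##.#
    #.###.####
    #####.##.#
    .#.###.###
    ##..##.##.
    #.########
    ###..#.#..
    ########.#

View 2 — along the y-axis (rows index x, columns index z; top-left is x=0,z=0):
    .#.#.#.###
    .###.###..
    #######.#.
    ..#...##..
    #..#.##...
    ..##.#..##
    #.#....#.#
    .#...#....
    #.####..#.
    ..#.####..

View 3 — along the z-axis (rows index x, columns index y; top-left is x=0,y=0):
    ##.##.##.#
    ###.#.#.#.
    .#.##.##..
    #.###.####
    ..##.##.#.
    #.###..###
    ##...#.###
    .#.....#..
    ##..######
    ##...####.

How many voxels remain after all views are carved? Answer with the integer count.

remaining voxels: 224

initial block: 10^3 = 1000
carve view 1 (along x, YZ-mask fill 73/100): 730 voxels remain
carve view 2 (along y, XZ-mask fill 49/100): 359 voxels remain
carve view 3 (along z, XY-mask fill 60/100): 224 voxels remain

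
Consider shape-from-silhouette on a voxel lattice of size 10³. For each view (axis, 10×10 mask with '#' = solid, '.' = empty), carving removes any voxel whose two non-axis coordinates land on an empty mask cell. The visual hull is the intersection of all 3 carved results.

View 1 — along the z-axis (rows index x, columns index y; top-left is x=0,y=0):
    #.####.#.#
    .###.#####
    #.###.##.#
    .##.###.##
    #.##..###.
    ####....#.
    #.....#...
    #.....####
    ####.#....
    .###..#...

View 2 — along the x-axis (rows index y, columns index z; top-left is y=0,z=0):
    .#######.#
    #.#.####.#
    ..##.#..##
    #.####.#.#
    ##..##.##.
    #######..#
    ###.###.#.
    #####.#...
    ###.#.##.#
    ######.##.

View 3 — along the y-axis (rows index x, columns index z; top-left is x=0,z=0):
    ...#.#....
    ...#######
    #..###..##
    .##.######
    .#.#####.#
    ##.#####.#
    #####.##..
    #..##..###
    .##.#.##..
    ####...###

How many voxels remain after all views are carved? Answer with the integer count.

before carving: 1000 voxels (10×10×10)
carve view 1 (along z, XY-mask fill 56/100): 560 voxels remain
carve view 2 (along x, YZ-mask fill 69/100): 384 voxels remain
carve view 3 (along y, XZ-mask fill 63/100): 235 voxels remain

remaining voxels: 235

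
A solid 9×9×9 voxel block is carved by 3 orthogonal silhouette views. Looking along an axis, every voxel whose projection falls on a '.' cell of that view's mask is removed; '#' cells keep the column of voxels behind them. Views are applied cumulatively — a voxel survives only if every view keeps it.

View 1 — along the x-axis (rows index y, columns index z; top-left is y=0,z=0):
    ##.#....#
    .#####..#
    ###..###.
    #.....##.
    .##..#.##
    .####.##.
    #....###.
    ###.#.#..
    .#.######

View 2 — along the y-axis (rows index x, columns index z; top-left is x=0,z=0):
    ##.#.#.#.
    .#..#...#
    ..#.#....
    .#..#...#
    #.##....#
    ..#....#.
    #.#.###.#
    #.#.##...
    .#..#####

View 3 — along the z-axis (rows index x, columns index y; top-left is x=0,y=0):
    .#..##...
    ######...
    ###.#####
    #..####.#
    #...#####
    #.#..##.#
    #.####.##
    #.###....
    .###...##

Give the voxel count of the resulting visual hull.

full grid |V| = 729
V1 x: intersect with YZ mask (46 set) -- 414 left
V2 y: intersect with XZ mask (35 set) -- 175 left
V3 z: intersect with XY mask (50 set) -- 103 left

voxel count = 103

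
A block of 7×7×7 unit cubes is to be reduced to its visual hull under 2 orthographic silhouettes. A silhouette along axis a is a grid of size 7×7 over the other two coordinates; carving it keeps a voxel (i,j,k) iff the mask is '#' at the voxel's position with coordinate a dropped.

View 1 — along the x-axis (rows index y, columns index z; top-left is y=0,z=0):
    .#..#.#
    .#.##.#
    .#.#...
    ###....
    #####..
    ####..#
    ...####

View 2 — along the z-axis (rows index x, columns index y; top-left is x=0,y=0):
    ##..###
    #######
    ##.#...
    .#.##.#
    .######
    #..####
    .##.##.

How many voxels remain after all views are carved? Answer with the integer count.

initial block: 7^3 = 343
step 1: project along x, AND mask (26/49) → |grid| = 182
step 2: project along z, AND mask (34/49) → |grid| = 132

132 voxels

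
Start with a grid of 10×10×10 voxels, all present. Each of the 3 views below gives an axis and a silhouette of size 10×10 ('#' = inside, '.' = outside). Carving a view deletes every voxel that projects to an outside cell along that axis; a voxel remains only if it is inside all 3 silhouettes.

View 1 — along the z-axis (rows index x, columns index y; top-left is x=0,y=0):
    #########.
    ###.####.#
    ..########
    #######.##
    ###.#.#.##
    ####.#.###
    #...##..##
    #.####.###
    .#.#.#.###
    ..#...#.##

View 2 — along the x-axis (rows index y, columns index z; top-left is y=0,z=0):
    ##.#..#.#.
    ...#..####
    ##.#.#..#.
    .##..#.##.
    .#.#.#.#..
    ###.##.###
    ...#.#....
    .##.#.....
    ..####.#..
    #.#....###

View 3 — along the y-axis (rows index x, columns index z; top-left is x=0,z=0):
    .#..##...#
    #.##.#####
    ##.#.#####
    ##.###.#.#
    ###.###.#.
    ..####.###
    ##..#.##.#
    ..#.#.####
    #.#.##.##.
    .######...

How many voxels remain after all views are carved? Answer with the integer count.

225 voxels

initial block: 10^3 = 1000
V1 z: intersect with XY mask (72 set) -- 720 left
V2 x: intersect with YZ mask (47 set) -- 347 left
V3 y: intersect with XZ mask (65 set) -- 225 left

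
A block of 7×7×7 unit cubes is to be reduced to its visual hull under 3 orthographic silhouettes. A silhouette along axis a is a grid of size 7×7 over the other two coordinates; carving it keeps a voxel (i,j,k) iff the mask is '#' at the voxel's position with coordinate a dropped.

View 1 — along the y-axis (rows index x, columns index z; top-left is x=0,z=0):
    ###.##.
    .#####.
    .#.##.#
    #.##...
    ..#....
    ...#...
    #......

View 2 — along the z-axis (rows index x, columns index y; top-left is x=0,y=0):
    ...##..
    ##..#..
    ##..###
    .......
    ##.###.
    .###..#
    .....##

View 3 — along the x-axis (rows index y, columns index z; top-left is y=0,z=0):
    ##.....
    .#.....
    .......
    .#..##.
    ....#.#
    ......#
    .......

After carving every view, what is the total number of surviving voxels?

remaining voxels: 12

initial block: 7^3 = 343
[1] y-view keeps 20 columns → grid now 140
[2] z-view keeps 21 columns → grid now 56
[3] x-view keeps 9 columns → grid now 12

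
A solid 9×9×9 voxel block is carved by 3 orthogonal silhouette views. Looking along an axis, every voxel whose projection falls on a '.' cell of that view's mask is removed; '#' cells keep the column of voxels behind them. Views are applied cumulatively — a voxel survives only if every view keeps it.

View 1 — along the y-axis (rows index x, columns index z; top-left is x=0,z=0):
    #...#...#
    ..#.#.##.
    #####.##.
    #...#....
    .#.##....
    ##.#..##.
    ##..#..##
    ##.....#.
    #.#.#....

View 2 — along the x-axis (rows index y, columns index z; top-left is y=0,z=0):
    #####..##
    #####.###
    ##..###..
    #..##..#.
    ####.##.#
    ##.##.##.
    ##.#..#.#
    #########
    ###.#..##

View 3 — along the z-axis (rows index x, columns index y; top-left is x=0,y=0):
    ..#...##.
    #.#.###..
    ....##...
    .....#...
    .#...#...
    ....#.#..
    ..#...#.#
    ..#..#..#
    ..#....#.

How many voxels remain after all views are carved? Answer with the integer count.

before carving: 729 voxels (9×9×9)
after view 1 [y-axis, 35 of 81 cells solid] → remaining = 315
after view 2 [x-axis, 57 of 81 cells solid] → remaining = 248
after view 3 [z-axis, 23 of 81 cells solid] → remaining = 69

voxel count = 69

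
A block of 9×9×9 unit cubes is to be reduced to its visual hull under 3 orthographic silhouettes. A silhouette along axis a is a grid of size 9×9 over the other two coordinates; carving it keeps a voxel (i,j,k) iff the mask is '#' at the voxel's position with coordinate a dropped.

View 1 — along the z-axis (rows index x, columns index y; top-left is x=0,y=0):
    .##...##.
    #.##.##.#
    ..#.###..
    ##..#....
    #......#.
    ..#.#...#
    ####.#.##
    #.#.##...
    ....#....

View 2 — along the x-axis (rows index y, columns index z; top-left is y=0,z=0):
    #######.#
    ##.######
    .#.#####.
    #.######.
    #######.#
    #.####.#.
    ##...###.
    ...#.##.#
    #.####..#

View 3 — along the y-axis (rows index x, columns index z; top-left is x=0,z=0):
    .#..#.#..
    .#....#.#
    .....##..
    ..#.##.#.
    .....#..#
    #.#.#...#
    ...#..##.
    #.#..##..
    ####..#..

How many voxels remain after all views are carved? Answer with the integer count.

|visual hull| = 81

before carving: 729 voxels (9×9×9)
carve view 1 (along z, XY-mask fill 34/81): 306 voxels remain
carve view 2 (along x, YZ-mask fill 58/81): 223 voxels remain
carve view 3 (along y, XZ-mask fill 30/81): 81 voxels remain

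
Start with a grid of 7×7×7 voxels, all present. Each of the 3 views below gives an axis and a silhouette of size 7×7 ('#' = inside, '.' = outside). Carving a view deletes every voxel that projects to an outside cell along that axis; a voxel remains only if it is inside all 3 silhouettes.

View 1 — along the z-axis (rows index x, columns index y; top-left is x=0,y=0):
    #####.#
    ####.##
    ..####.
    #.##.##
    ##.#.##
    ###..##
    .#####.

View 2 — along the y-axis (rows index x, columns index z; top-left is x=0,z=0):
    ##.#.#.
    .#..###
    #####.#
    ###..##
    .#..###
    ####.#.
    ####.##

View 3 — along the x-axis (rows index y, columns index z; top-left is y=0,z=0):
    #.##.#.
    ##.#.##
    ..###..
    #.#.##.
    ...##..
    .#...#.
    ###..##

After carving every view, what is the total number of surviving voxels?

voxel count = 89

before carving: 343 voxels (7×7×7)
carve view 1 (along z, XY-mask fill 36/49): 252 voxels remain
carve view 2 (along y, XZ-mask fill 34/49): 172 voxels remain
carve view 3 (along x, YZ-mask fill 25/49): 89 voxels remain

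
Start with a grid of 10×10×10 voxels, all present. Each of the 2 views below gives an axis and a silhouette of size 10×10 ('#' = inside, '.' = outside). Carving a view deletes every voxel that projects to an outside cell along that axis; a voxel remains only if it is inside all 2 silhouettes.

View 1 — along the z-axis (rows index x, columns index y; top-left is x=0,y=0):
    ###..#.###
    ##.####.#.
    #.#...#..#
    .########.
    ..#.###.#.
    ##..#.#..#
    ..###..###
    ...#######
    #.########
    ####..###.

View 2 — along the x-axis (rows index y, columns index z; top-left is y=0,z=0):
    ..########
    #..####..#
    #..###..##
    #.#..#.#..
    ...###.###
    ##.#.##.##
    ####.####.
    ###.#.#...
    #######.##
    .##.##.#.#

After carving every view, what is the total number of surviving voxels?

remaining voxels: 430

start: 10×10×10 = 1000 voxels
after view 1 [z-axis, 65 of 100 cells solid] → remaining = 650
after view 2 [x-axis, 65 of 100 cells solid] → remaining = 430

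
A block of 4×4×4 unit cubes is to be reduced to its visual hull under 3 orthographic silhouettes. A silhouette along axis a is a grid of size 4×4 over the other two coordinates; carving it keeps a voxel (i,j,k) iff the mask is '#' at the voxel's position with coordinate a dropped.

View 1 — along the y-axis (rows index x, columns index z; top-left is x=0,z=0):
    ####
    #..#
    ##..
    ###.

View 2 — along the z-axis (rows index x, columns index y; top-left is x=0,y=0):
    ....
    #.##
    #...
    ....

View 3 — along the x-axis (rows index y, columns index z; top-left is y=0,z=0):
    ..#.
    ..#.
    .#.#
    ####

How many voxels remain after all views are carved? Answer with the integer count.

initial block: 4^3 = 64
carve view 1 (along y, XZ-mask fill 11/16): 44 voxels remain
carve view 2 (along z, XY-mask fill 4/16): 8 voxels remain
carve view 3 (along x, YZ-mask fill 8/16): 3 voxels remain

remaining voxels: 3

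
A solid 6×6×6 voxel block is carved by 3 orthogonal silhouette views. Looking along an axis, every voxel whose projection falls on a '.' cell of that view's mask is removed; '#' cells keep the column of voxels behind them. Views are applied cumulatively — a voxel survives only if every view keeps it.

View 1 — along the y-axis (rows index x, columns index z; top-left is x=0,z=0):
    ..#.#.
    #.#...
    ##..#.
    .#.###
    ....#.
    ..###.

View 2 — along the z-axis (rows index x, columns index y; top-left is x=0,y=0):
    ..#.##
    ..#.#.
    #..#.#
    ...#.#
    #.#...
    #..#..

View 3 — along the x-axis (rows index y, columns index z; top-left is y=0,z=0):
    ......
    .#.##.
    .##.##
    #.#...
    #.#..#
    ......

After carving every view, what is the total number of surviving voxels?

before carving: 216 voxels (6×6×6)
carve view 1 (along y, XZ-mask fill 15/36): 90 voxels remain
carve view 2 (along z, XY-mask fill 14/36): 35 voxels remain
carve view 3 (along x, YZ-mask fill 12/36): 9 voxels remain

voxel count = 9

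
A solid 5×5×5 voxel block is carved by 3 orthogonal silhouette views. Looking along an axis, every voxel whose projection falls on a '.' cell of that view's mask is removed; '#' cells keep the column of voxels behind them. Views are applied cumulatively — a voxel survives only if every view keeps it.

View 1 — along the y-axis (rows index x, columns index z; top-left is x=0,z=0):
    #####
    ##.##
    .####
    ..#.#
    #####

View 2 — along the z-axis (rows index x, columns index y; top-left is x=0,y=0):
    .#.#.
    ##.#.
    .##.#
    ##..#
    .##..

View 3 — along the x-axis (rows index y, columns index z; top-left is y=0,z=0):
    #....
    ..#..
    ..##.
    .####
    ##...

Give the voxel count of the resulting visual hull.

start: 5×5×5 = 125 voxels
carve view 1 (along y, XZ-mask fill 20/25): 100 voxels remain
carve view 2 (along z, XY-mask fill 13/25): 50 voxels remain
carve view 3 (along x, YZ-mask fill 10/25): 17 voxels remain

|visual hull| = 17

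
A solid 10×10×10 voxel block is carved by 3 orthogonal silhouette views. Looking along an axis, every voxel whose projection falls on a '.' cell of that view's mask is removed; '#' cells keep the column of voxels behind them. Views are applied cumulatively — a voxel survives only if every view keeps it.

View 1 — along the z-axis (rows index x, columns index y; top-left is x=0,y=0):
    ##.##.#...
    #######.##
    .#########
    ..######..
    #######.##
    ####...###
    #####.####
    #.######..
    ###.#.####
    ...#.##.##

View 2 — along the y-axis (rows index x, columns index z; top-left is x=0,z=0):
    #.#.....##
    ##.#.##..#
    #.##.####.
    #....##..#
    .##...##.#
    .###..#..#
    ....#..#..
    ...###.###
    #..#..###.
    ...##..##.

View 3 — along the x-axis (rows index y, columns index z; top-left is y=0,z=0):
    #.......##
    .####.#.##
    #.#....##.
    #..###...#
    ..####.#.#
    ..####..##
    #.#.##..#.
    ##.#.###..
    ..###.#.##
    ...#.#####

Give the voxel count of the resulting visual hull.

remaining voxels: 197

full grid |V| = 1000
V1 z: intersect with XY mask (74 set) -- 740 left
V2 y: intersect with XZ mask (48 set) -- 361 left
V3 x: intersect with YZ mask (54 set) -- 197 left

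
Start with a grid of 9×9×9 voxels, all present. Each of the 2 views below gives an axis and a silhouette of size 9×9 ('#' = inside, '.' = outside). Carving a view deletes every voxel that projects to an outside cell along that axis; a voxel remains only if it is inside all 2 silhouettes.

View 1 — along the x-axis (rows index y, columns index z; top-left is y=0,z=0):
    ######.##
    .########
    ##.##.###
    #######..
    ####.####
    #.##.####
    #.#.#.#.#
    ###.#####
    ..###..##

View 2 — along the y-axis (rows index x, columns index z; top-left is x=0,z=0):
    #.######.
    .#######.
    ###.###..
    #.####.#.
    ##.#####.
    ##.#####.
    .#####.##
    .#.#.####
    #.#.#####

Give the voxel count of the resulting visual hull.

voxel count = 414

before carving: 729 voxels (9×9×9)
V1 x: intersect with YZ mask (63 set) -- 567 left
V2 y: intersect with XZ mask (60 set) -- 414 left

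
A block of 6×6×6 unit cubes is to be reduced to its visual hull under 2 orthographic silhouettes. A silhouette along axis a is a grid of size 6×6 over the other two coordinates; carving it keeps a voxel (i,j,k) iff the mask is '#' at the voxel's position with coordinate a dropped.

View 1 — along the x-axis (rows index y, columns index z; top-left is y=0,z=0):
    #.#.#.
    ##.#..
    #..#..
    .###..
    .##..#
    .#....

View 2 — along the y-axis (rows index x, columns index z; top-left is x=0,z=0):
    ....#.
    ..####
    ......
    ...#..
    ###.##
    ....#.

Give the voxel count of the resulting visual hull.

initial block: 6^3 = 216
step 1: project along x, AND mask (15/36) → |grid| = 90
step 2: project along y, AND mask (12/36) → |grid| = 25

25 voxels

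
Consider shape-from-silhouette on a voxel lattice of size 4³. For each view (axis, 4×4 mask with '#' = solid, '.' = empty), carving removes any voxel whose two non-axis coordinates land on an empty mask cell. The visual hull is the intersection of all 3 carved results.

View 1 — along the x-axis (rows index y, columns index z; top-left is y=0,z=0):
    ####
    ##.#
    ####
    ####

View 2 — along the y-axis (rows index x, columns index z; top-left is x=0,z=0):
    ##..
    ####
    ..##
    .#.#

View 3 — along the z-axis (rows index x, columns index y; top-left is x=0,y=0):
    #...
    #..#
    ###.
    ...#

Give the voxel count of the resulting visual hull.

before carving: 64 voxels (4×4×4)
V1 x: intersect with YZ mask (15 set) -- 60 left
V2 y: intersect with XZ mask (10 set) -- 38 left
V3 z: intersect with XY mask (7 set) -- 17 left

voxel count = 17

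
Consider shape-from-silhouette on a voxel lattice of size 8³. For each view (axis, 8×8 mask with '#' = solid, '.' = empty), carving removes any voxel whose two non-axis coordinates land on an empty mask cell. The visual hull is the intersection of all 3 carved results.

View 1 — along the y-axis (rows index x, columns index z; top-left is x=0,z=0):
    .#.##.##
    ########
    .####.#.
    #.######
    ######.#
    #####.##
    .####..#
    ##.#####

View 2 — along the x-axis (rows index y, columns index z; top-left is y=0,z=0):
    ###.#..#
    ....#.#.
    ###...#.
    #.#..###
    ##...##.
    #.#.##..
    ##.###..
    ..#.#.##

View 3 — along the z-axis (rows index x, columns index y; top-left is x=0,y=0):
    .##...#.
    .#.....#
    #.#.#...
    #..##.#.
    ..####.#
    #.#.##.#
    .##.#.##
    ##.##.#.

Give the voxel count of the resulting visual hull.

|visual hull| = 102

full grid |V| = 512
step 1: project along y, AND mask (51/64) → |grid| = 408
step 2: project along x, AND mask (33/64) → |grid| = 203
step 3: project along z, AND mask (32/64) → |grid| = 102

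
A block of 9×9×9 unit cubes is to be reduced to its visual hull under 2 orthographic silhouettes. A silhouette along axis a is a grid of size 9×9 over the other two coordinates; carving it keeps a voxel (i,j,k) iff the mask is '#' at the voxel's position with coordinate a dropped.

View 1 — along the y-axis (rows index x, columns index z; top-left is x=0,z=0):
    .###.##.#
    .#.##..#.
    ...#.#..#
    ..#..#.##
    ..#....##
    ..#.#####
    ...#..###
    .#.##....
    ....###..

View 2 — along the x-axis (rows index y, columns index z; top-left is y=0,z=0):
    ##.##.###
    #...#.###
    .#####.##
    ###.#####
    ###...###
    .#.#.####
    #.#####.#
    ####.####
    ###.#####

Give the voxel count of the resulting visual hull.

before carving: 729 voxels (9×9×9)
step 1: project along y, AND mask (36/81) → |grid| = 324
step 2: project along x, AND mask (62/81) → |grid| = 250

250 voxels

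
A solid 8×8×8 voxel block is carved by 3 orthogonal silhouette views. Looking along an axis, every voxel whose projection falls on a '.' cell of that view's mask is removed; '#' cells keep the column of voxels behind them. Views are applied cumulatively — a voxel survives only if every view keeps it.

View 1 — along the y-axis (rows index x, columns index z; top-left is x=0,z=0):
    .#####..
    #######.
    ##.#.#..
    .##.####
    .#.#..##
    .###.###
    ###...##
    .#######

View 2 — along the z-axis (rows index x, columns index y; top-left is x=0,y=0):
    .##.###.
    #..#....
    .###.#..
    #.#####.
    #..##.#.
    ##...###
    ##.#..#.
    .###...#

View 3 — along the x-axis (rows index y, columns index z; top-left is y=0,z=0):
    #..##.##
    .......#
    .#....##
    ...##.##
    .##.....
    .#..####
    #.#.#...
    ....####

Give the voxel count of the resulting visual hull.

start: 8×8×8 = 512 voxels
carve view 1 (along y, XZ-mask fill 44/64): 352 voxels remain
carve view 2 (along z, XY-mask fill 34/64): 185 voxels remain
carve view 3 (along x, YZ-mask fill 27/64): 76 voxels remain

remaining voxels: 76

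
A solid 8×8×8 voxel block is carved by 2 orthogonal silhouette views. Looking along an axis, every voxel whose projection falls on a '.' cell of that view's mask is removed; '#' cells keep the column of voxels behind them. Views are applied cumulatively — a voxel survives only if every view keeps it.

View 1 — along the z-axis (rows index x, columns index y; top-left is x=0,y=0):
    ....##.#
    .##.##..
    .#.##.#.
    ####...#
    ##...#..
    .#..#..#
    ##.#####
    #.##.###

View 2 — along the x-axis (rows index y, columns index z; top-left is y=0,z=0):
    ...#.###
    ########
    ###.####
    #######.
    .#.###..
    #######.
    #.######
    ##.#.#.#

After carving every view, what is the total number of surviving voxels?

full grid |V| = 512
after view 1 [z-axis, 35 of 64 cells solid] → remaining = 280
after view 2 [x-axis, 49 of 64 cells solid] → remaining = 214

|visual hull| = 214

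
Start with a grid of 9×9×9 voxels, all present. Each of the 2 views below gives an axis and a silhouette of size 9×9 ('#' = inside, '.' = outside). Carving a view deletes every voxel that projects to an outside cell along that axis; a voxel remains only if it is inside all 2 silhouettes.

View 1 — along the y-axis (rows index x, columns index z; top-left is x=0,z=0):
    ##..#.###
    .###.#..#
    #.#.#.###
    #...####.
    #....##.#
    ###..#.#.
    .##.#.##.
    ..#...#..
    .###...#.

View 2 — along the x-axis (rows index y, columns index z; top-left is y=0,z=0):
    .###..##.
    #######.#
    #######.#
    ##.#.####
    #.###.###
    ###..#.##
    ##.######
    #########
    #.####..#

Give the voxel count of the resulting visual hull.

before carving: 729 voxels (9×9×9)
[1] y-view keeps 42 columns → grid now 378
[2] x-view keeps 64 columns → grid now 295

|visual hull| = 295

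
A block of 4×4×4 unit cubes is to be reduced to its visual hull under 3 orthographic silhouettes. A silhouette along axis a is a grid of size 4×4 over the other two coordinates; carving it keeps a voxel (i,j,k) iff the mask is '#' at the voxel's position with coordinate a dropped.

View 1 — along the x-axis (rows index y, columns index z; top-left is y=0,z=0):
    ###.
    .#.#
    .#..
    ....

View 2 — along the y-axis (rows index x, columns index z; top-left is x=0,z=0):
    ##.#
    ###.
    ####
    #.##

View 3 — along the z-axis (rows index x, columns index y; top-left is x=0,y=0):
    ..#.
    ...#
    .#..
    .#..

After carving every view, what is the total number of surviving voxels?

before carving: 64 voxels (4×4×4)
step 1: project along x, AND mask (6/16) → |grid| = 24
step 2: project along y, AND mask (13/16) → |grid| = 19
step 3: project along z, AND mask (4/16) → |grid| = 4

4 voxels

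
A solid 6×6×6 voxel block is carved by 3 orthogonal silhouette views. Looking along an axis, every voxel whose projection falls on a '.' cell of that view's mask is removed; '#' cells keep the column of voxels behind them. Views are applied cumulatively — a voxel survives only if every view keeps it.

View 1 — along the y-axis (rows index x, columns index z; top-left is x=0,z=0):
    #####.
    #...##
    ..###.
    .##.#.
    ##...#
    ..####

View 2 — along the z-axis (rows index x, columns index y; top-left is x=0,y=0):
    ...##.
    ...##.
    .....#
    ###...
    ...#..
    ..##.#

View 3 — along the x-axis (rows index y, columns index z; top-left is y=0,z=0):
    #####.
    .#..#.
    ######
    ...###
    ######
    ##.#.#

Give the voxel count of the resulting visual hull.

voxel count = 31

initial block: 6^3 = 216
V1 y: intersect with XZ mask (21 set) -- 126 left
V2 z: intersect with XY mask (12 set) -- 43 left
V3 x: intersect with YZ mask (26 set) -- 31 left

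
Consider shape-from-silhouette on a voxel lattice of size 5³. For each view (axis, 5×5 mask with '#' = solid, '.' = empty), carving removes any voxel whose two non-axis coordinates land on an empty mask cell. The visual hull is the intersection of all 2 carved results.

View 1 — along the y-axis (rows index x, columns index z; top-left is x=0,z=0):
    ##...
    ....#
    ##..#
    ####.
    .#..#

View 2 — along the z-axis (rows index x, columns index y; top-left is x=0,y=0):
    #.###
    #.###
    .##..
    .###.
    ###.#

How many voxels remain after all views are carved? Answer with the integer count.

voxel count = 38

initial block: 5^3 = 125
step 1: project along y, AND mask (12/25) → |grid| = 60
step 2: project along z, AND mask (17/25) → |grid| = 38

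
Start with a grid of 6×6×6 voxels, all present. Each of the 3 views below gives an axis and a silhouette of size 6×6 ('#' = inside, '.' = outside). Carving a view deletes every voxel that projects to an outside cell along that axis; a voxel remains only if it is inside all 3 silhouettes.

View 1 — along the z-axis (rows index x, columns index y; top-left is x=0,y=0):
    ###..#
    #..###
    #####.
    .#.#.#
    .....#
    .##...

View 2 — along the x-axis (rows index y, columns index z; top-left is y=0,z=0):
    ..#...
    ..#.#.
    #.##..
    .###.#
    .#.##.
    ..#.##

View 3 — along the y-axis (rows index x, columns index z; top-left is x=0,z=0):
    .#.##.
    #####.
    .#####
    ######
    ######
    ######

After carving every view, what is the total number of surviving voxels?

remaining voxels: 41

start: 6×6×6 = 216 voxels
V1 z: intersect with XY mask (19 set) -- 114 left
V2 x: intersect with YZ mask (16 set) -- 50 left
V3 y: intersect with XZ mask (31 set) -- 41 left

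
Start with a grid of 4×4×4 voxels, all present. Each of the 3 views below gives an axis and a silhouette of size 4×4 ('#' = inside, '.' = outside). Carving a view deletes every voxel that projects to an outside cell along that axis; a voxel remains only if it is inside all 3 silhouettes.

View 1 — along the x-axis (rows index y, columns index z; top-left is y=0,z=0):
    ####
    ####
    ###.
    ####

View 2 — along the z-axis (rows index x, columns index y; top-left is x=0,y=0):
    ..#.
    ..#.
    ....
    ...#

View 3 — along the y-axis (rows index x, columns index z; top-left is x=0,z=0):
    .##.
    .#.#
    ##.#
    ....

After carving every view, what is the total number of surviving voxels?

initial block: 4^3 = 64
step 1: project along x, AND mask (15/16) → |grid| = 60
step 2: project along z, AND mask (3/16) → |grid| = 10
step 3: project along y, AND mask (7/16) → |grid| = 3

|visual hull| = 3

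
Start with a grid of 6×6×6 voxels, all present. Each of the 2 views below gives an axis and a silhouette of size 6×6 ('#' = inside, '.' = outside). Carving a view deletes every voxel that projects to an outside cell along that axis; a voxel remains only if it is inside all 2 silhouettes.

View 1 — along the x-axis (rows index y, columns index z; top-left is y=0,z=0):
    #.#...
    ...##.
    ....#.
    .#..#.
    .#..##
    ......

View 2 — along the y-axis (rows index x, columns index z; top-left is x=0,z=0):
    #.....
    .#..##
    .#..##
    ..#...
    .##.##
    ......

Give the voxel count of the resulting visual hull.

|visual hull| = 24

initial block: 6^3 = 216
after view 1 [x-axis, 10 of 36 cells solid] → remaining = 60
after view 2 [y-axis, 12 of 36 cells solid] → remaining = 24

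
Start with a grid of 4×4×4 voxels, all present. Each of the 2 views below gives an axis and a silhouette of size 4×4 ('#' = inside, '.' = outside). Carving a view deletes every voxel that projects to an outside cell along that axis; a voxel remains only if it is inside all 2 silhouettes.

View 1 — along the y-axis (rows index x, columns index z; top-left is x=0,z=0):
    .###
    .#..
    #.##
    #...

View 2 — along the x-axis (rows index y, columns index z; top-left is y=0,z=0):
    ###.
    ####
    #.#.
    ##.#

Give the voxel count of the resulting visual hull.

start: 4×4×4 = 64 voxels
  1. axis=1 (XZ plane), |mask|=8  ⇒  voxels=32
  2. axis=0 (YZ plane), |mask|=12  ⇒  voxels=24

|visual hull| = 24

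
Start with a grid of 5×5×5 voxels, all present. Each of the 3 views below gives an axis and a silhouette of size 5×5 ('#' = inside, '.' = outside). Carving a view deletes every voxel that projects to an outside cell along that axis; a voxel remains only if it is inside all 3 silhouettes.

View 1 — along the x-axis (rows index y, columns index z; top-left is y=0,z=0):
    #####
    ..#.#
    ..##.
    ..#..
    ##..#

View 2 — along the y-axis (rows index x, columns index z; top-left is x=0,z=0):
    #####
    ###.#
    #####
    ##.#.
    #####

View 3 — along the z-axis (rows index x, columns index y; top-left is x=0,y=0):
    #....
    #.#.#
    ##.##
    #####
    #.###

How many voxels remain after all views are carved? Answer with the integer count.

voxel count = 41

before carving: 125 voxels (5×5×5)
after view 1 [x-axis, 13 of 25 cells solid] → remaining = 65
after view 2 [y-axis, 22 of 25 cells solid] → remaining = 56
after view 3 [z-axis, 17 of 25 cells solid] → remaining = 41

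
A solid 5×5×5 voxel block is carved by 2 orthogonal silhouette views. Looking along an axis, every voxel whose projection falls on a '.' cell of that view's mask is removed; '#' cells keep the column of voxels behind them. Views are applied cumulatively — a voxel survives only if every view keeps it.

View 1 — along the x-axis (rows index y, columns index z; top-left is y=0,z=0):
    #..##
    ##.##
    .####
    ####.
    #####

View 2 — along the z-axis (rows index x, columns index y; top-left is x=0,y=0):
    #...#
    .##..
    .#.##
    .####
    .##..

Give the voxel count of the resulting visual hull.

54 voxels

initial block: 5^3 = 125
after view 1 [x-axis, 20 of 25 cells solid] → remaining = 100
after view 2 [z-axis, 13 of 25 cells solid] → remaining = 54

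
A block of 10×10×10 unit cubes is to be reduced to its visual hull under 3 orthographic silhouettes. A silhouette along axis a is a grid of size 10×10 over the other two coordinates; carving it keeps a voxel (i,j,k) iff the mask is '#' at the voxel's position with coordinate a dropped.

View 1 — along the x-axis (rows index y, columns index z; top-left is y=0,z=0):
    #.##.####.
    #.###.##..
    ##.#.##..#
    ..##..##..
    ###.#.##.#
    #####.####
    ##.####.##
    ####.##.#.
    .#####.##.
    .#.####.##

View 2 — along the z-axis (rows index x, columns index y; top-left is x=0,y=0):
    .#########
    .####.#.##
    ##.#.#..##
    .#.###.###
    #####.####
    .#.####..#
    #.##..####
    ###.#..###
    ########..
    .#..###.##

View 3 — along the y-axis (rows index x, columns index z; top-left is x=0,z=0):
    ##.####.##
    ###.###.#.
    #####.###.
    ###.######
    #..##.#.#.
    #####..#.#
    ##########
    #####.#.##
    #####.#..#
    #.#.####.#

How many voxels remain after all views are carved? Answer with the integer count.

voxel count = 374

initial block: 10^3 = 1000
carve view 1 (along x, YZ-mask fill 68/100): 680 voxels remain
carve view 2 (along z, XY-mask fill 72/100): 484 voxels remain
carve view 3 (along y, XZ-mask fill 76/100): 374 voxels remain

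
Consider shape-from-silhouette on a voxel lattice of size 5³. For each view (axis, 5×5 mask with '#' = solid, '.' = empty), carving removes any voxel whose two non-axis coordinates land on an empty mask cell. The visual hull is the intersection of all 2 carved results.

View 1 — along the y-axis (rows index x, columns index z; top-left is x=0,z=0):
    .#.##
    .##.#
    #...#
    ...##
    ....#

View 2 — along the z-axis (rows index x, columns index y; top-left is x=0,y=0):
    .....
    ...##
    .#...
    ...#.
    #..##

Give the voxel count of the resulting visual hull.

full grid |V| = 125
after view 1 [y-axis, 11 of 25 cells solid] → remaining = 55
after view 2 [z-axis, 7 of 25 cells solid] → remaining = 13

remaining voxels: 13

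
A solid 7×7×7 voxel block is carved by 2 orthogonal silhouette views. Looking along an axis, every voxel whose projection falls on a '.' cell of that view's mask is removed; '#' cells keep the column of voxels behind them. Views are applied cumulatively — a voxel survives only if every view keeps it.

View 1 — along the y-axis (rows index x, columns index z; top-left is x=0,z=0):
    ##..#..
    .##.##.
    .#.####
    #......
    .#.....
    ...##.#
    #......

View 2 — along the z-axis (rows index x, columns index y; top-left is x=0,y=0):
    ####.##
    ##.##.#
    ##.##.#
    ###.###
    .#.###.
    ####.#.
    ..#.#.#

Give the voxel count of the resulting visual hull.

91 voxels

full grid |V| = 343
carve view 1 (along y, XZ-mask fill 18/49): 126 voxels remain
carve view 2 (along z, XY-mask fill 34/49): 91 voxels remain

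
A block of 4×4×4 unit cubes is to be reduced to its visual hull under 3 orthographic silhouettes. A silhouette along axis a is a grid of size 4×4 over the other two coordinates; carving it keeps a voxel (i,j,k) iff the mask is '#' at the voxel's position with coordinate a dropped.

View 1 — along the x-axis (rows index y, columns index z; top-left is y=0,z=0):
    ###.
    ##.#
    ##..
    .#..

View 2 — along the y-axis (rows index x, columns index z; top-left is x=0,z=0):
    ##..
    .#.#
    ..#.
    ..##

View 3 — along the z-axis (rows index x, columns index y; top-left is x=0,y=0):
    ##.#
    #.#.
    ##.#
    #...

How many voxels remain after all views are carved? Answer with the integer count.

9 voxels

full grid |V| = 64
carve view 1 (along x, YZ-mask fill 9/16): 36 voxels remain
carve view 2 (along y, XZ-mask fill 7/16): 15 voxels remain
carve view 3 (along z, XY-mask fill 9/16): 9 voxels remain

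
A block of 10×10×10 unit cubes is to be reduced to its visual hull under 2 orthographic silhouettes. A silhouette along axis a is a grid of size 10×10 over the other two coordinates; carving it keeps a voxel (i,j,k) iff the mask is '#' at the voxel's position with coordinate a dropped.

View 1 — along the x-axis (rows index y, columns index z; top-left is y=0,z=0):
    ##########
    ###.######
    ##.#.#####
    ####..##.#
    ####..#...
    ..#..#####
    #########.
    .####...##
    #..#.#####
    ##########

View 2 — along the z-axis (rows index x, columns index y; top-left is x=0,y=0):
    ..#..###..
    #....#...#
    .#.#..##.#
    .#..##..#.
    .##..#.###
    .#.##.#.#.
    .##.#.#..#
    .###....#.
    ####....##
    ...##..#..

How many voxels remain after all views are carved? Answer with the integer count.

remaining voxels: 347

before carving: 1000 voxels (10×10×10)
after view 1 [x-axis, 77 of 100 cells solid] → remaining = 770
after view 2 [z-axis, 45 of 100 cells solid] → remaining = 347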